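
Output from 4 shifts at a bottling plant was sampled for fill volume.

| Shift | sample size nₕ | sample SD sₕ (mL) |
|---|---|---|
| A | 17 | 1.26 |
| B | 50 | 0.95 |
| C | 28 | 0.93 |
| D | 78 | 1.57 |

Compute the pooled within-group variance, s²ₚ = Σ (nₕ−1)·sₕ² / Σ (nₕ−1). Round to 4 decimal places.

1.6732

A: (17−1)·1.26² = 16·1.5876 = 25.4016
B: (50−1)·0.95² = 49·0.9025 = 44.2225
C: (28−1)·0.93² = 27·0.8649 = 23.3523
D: (78−1)·1.57² = 77·2.4649 = 189.7973
Numerator = 282.7737; denominator = Σ(nₕ−1) = 169.
s²ₚ = 282.7737/169 = 1.673217... → 1.6732.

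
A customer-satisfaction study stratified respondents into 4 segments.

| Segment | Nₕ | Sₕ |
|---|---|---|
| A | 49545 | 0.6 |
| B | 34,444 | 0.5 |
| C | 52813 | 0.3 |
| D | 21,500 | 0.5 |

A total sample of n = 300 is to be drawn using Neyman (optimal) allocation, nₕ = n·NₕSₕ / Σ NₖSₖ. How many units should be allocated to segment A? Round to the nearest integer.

A: NₕSₕ = 49545·0.6 = 29727
B: NₕSₕ = 34444·0.5 = 17222
C: NₕSₕ = 52813·0.3 = 15843.9
D: NₕSₕ = 21500·0.5 = 10750
Σ NₕSₕ = 73542.9.
n_A = 300·29727/73542.9 = 121.264... → 121.

121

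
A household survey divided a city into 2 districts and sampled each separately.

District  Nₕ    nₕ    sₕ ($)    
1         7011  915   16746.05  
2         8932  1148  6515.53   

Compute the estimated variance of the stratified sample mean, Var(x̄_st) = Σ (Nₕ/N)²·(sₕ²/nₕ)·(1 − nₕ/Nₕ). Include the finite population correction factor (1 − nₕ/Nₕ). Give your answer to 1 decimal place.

61648.4

N = 15943; Wₕ = Nₕ/N.
district 1: (7011/15943)²·16746.05²/915·(1 − 915/7011) = 51533.3655
district 2: (8932/15943)²·6515.53²/1148·(1 − 1148/8932) = 10115.0739
Sum = 61648.4394 → 61648.4.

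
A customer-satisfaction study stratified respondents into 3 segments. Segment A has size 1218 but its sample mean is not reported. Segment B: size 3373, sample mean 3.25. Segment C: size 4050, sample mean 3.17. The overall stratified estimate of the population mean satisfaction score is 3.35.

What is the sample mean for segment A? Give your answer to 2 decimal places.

4.23

Σ Nₕx̄ₕ = N·μ, so 1218·x̄_A = 8641·3.35 − (3373·3.25 + 4050·3.17).
= 28947.35 − 23800.75 = 5146.6.
x̄_A = 5146.6 / 1218 = 4.2255... → 4.23.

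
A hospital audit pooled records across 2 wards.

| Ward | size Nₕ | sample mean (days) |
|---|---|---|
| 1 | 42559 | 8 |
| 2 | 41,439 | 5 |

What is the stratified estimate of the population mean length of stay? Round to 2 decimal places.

6.52

N = 83998; weights Wₕ = Nₕ/N = (0.5067, 0.4933).
x̄_st = Σ Wₕ·x̄ₕ = 0.5067·8 + 0.4933·5 ≈ 6.5200...
→ 6.52.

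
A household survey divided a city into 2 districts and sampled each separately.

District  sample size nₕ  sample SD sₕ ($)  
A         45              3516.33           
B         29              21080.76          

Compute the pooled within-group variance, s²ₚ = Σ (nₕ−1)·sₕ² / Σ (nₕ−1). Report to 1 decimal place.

180377746.6

A: (45−1)·3516.33² = 44·12364576.6689 = 544041373.4316
B: (29−1)·21080.76² = 28·444398442.1776 = 12443156380.9728
Numerator = 12987197754.4044; denominator = Σ(nₕ−1) = 72.
s²ₚ = 12987197754.4044/72 = 180377746.589... → 180377746.6.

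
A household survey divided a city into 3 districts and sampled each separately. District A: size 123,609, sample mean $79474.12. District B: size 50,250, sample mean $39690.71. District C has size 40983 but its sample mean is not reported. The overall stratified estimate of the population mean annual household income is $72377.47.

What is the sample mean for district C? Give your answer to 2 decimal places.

N = 123609 + 50250 + 40983 = 214842.
Overall total = μ·N = 72377.47·214842 = 15549720409.74.
Subtract the known strata: 123609·79474.12 + 50250·39690.71 = 11818174676.58.
Remaining total for district C: 15549720409.74 − 11818174676.58 = 3731545733.16.
Divide by its size: 3731545733.16 / 40983 = 91051.0634... → 91051.06.

91051.06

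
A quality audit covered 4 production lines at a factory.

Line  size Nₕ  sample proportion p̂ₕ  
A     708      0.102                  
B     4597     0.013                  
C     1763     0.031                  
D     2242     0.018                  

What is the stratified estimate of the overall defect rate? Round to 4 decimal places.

0.0244

N = 708 + 4597 + 1763 + 2242 = 9310.
Overall proportion = Σ (Nₕ/N)·p̂ₕ.
Σ Nₕp̂ₕ = 72.216 + 59.761 + 54.653 + 40.356 = 226.986.
226.986 / 9310 = 0.024381... → 0.0244.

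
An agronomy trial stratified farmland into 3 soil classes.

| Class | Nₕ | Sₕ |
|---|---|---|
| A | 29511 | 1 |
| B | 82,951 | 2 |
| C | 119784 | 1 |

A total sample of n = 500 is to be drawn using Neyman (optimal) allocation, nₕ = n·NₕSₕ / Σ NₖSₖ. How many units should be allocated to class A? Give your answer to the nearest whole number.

A: NₕSₕ = 29511·1 = 29511
B: NₕSₕ = 82951·2 = 165902
C: NₕSₕ = 119784·1 = 119784
Σ NₕSₕ = 315197.
n_A = 500·29511/315197 = 46.814... → 47.

47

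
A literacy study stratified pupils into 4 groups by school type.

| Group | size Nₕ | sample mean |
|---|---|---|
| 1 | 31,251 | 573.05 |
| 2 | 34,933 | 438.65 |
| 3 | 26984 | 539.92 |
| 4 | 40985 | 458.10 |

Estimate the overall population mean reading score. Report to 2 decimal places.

496.27

N = 134153; weights Wₕ = Nₕ/N = (0.2330, 0.2604, 0.2011, 0.3055).
x̄_st = Σ Wₕ·x̄ₕ = 0.2330·573.05 + 0.2604·438.65 + 0.2011·539.92 + 0.3055·458.10 ≈ 496.2705...
→ 496.27.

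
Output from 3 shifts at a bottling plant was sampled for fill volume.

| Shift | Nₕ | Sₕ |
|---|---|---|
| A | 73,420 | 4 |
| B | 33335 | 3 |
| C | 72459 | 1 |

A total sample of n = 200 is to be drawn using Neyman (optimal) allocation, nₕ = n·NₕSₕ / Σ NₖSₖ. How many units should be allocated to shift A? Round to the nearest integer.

126

A: NₕSₕ = 73420·4 = 293680
B: NₕSₕ = 33335·3 = 100005
C: NₕSₕ = 72459·1 = 72459
Σ NₕSₕ = 466144.
n_A = 200·293680/466144 = 126.004... → 126.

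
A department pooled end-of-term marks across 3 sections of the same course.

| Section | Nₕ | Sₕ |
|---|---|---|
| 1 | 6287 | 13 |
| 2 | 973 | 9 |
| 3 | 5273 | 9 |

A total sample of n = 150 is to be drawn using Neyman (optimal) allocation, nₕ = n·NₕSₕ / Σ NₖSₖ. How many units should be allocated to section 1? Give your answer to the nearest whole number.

89

1: NₕSₕ = 6287·13 = 81731
2: NₕSₕ = 973·9 = 8757
3: NₕSₕ = 5273·9 = 47457
Σ NₕSₕ = 137945.
n_1 = 150·81731/137945 = 88.873... → 89.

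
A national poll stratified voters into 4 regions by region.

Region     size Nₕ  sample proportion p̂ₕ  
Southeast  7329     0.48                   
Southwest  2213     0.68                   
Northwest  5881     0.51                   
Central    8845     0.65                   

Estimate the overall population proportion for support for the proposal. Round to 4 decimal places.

Wₕ = Nₕ/N with N = 24268: 0.3020, 0.0912, 0.2423, 0.3645.
p̂_st = 0.3020·0.48 + 0.0912·0.68 + 0.2423·0.51 + 0.3645·0.65 ≈ 0.567468... → 0.5675.

0.5675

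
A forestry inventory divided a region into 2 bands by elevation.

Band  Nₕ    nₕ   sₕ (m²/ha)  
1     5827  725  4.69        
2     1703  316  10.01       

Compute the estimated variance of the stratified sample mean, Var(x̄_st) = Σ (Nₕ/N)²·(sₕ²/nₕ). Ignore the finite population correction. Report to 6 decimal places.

N = 7530. Term for each stratum: Wₕ²sₕ²/nₕ.
Var(x̄_st) = 0.018168027 + 0.016218863 = 0.034386890 → 0.034387.

0.034387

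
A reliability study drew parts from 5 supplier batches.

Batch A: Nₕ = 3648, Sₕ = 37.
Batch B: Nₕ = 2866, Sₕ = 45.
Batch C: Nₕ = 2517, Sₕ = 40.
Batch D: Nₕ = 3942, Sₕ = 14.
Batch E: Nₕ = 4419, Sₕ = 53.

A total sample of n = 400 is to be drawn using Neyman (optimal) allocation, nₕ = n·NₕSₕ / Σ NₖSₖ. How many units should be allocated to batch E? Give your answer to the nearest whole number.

143

Σ NₕSₕ = 3648·37 + 2866·45 + 2517·40 + 3942·14 + 4419·53 = 654021.
Share for E: 234207/654021 = 0.35810.
n_E = 400 × 0.35810 = 143.241... → 143.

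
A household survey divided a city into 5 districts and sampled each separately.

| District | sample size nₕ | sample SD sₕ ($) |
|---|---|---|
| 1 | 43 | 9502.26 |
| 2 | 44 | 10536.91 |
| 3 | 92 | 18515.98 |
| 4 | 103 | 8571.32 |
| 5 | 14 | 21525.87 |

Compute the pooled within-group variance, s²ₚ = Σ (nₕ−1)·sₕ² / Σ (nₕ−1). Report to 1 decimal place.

1: (43−1)·9502.26² = 42·90292945.1076 = 3792303694.5192
2: (44−1)·10536.91² = 43·111026472.3481 = 4774138310.9683
3: (92−1)·18515.98² = 91·342841515.3604 = 31198577897.7964
4: (103−1)·8571.32² = 102·73467526.5424 = 7493687707.3248
5: (14−1)·21525.87² = 13·463363079.2569 = 6023720030.3397
Numerator = 53282427640.9484; denominator = Σ(nₕ−1) = 291.
s²ₚ = 53282427640.9484/291 = 183101125.914... → 183101125.9.

183101125.9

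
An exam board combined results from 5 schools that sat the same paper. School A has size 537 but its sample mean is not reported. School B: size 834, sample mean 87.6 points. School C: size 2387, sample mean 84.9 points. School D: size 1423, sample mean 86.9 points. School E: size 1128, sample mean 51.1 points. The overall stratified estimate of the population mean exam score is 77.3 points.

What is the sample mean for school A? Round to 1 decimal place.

57.1

Σ Nₕx̄ₕ = N·μ, so 537·x̄_A = 6309·77.3 − (834·87.6 + 2387·84.9 + 1423·86.9 + 1128·51.1).
= 487685.7 − 457014.2 = 30671.5.
x̄_A = 30671.5 / 537 = 57.116... → 57.1.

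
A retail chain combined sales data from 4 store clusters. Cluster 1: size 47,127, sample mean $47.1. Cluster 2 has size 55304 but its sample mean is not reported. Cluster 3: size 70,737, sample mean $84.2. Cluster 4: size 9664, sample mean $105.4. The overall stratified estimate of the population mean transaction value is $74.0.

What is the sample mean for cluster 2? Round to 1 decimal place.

78.4

Σ Nₕx̄ₕ = N·μ, so 55304·x̄_2 = 182832·74.0 − (47127·47.1 + 70737·84.2 + 9664·105.4).
= 13529568 − 9194322.7 = 4335245.3.
x̄_2 = 4335245.3 / 55304 = 78.389... → 78.4.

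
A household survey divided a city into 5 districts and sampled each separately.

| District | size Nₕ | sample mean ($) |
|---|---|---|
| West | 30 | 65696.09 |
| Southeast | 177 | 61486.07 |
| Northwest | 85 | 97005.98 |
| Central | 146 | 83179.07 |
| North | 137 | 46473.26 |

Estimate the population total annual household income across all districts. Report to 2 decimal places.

39610406.23

Population total = Σ Nₕ·x̄ₕ (each stratum's size times its mean).
30·65696.09 + 177·61486.07 + 85·97005.98 + 146·83179.07 + 137·46473.26 = 1970882.7 + 10883034.39 + 8245508.3 + 12144144.22 + 6366836.62 = 39610406.23.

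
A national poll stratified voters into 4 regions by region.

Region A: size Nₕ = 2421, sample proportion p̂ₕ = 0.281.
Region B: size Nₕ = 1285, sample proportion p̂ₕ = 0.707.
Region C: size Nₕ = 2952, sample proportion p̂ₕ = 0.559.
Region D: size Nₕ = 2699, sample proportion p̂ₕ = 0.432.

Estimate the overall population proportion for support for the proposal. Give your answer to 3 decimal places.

Wₕ = Nₕ/N with N = 9357: 0.2587, 0.1373, 0.3155, 0.2884.
p̂_st = 0.2587·0.281 + 0.1373·0.707 + 0.3155·0.559 + 0.2884·0.432 ≈ 0.47076... → 0.471.

0.471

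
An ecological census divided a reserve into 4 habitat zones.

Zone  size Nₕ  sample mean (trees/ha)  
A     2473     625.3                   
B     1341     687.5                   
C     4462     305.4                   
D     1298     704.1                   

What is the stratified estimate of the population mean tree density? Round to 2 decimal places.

495.60

x̄_st = (Σ Nₕx̄ₕ) / (Σ Nₕ) = (2473·625.3 + 1341·687.5 + 4462·305.4 + 1298·704.1) / 9574
= 4744921 / 9574 = 495.6049... → 495.60.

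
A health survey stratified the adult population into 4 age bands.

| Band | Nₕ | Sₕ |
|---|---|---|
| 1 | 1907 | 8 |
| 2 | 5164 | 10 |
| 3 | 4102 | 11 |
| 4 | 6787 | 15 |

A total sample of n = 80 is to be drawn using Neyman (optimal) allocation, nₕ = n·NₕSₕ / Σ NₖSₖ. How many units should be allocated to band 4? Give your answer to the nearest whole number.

38

Σ NₕSₕ = 1907·8 + 5164·10 + 4102·11 + 6787·15 = 213823.
Share for 4: 101805/213823 = 0.47612.
n_4 = 80 × 0.47612 = 38.089... → 38.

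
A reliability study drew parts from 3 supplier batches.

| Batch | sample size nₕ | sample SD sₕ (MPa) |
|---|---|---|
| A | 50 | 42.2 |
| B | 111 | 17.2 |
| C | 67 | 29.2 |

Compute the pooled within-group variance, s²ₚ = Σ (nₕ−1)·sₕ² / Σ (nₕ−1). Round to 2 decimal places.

782.57

Degrees of freedom: 49 + 110 + 66 = 225.
Σ(nₕ−1)sₕ² = 49·1780.84 + 110·295.84 + 66·852.64 = 176077.8.
s²ₚ = 176077.8 / 225 = 782.568 → 782.57.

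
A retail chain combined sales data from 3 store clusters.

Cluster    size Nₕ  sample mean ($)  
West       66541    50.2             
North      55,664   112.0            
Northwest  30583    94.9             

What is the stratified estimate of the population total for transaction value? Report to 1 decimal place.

12477052.9

West: 66541·50.2 = 3340358.2
North: 55664·112.0 = 6234368
Northwest: 30583·94.9 = 2902326.7
τ̂ = Σ Nₕx̄ₕ = 12477052.9.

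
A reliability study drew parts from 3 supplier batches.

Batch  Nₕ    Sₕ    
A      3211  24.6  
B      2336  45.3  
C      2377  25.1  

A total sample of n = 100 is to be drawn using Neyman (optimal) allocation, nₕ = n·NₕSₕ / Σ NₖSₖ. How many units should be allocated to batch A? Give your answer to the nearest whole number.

A: NₕSₕ = 3211·24.6 = 78990.6
B: NₕSₕ = 2336·45.3 = 105820.8
C: NₕSₕ = 2377·25.1 = 59662.7
Σ NₕSₕ = 244474.1.
n_A = 100·78990.6/244474.1 = 32.310... → 32.

32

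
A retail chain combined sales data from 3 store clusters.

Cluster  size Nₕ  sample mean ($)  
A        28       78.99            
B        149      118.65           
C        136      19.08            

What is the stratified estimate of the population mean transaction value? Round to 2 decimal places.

71.84

N = 313; weights Wₕ = Nₕ/N = (0.0895, 0.4760, 0.4345).
x̄_st = Σ Wₕ·x̄ₕ = 0.0895·78.99 + 0.4760·118.65 + 0.4345·19.08 ≈ 71.8385...
→ 71.84.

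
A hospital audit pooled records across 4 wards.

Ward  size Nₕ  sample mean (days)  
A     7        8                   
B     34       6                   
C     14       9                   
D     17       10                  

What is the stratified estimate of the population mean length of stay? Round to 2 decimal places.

N = 7 + 34 + 14 + 17 = 72.
The stratified mean weights each stratum mean by its population share Nₕ/N.
Σ Nₕx̄ₕ = 7·8 + 34·6 + 14·9 + 17·10 = 56 + 204 + 126 + 170 = 556.
Divide by N: 556 / 72 = 7.7222... → 7.72.

7.72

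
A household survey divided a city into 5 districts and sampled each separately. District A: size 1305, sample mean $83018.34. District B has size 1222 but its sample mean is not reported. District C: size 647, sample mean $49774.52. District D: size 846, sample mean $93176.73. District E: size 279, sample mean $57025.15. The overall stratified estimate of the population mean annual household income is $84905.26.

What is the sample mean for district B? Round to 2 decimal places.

N = 1305 + 1222 + 647 + 846 + 279 = 4299.
Overall total = μ·N = 84905.26·4299 = 365007712.74.
Subtract the known strata: 1305·83018.34 + 647·49774.52 + 846·93176.73 + 279·57025.15 = 235280578.57.
Remaining total for district B: 365007712.74 − 235280578.57 = 129727134.17.
Divide by its size: 129727134.17 / 1222 = 106159.6843... → 106159.68.

106159.68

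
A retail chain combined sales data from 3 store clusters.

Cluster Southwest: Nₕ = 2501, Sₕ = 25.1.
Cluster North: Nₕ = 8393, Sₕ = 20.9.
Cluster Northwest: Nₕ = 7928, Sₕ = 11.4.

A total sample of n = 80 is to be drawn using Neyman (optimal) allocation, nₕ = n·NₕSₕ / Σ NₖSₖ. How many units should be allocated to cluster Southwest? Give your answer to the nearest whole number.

Southwest: NₕSₕ = 2501·25.1 = 62775.1
North: NₕSₕ = 8393·20.9 = 175413.7
Northwest: NₕSₕ = 7928·11.4 = 90379.2
Σ NₕSₕ = 328568.
n_Southwest = 80·62775.1/328568 = 15.285... → 15.

15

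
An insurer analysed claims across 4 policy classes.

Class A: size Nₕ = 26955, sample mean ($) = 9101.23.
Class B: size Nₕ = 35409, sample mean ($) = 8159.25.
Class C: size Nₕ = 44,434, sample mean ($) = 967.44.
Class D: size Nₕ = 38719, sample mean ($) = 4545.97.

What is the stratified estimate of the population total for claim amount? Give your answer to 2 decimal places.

753237179.29

A: 26955·9101.23 = 245323654.65
B: 35409·8159.25 = 288910883.25
C: 44434·967.44 = 42987228.96
D: 38719·4545.97 = 176015412.43
τ̂ = Σ Nₕx̄ₕ = 753237179.29.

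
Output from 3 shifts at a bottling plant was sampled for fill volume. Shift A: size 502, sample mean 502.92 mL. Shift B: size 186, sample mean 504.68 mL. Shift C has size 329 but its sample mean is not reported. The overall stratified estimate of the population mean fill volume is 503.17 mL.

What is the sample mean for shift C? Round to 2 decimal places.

502.70

Σ Nₕx̄ₕ = N·μ, so 329·x̄_C = 1017·503.17 − (502·502.92 + 186·504.68).
= 511723.89 − 346336.32 = 165387.57.
x̄_C = 165387.57 / 329 = 502.6978... → 502.70.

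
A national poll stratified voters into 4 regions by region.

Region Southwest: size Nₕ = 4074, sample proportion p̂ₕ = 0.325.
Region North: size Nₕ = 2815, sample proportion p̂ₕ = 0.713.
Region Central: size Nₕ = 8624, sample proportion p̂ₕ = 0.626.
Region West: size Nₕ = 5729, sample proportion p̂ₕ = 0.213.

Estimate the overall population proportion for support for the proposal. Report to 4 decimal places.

0.4684

Wₕ = Nₕ/N with N = 21242: 0.1918, 0.1325, 0.4060, 0.2697.
p̂_st = 0.1918·0.325 + 0.1325·0.713 + 0.4060·0.626 + 0.2697·0.213 ≈ 0.468414... → 0.4684.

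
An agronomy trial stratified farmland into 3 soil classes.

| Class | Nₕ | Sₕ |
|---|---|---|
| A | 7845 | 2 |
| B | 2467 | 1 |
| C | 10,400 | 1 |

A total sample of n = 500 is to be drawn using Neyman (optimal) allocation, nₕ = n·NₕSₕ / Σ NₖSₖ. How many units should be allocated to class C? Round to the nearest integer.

182

Σ NₕSₕ = 7845·2 + 2467·1 + 10400·1 = 28557.
Share for C: 10400/28557 = 0.36418.
n_C = 500 × 0.36418 = 182.092... → 182.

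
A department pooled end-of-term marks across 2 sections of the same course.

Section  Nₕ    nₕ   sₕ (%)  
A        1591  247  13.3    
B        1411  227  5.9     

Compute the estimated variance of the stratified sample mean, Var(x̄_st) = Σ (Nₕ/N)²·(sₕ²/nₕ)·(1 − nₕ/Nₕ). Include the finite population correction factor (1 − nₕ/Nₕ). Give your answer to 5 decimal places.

0.19835

N = 3002; Wₕ = Nₕ/N.
section A: (1591/3002)²·13.3²/247·(1 − 247/1591) = 0.16992387
section B: (1411/3002)²·5.9²/227·(1 − 227/1411) = 0.02842729
Sum = 0.19835117 → 0.19835.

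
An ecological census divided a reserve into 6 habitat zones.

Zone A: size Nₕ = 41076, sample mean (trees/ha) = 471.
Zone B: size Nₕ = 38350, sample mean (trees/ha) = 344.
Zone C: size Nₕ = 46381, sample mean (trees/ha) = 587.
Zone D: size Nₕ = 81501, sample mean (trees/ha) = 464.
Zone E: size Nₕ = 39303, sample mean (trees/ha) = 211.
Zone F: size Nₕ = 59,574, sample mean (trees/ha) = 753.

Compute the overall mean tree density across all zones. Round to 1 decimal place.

x̄_st = (Σ Nₕx̄ₕ) / (Σ Nₕ) = (41076·471 + 38350·344 + 46381·587 + 81501·464 + 39303·211 + 59574·753) / 306185
= 150733462 / 306185 = 492.295... → 492.3.

492.3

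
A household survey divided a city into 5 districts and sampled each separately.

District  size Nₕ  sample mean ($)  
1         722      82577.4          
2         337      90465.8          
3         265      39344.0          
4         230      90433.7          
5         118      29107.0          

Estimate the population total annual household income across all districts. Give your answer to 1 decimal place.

124768394.4

Estimate total by summing Nₕ·x̄ₕ over strata.
722·82577.4 + 337·90465.8 + 265·39344.0 + 230·90433.7 + 118·29107.0 = 59620882.8 + 30486974.6 + 10426160 + 20799751 + 3434626 = 124768394.4.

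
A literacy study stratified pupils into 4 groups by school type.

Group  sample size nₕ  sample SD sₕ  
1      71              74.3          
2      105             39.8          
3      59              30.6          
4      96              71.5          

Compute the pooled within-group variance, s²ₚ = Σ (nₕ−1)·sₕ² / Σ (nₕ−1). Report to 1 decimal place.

Degrees of freedom: 70 + 104 + 58 + 95 = 327.
Σ(nₕ−1)sₕ² = 70·5520.49 + 104·1584.04 + 58·936.36 + 95·5112.25 = 1091147.09.
s²ₚ = 1091147.09 / 327 = 3336.841... → 3336.8.

3336.8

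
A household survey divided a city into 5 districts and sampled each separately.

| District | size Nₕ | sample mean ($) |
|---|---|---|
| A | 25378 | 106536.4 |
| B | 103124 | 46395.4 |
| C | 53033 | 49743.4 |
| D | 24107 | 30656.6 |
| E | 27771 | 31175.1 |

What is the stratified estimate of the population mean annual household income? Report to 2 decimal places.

50258.57

N = 233413; weights Wₕ = Nₕ/N = (0.1087, 0.4418, 0.2272, 0.1033, 0.1190).
x̄_st = Σ Wₕ·x̄ₕ = 0.1087·106536.4 + 0.4418·46395.4 + 0.2272·49743.4 + 0.1033·30656.6 + 0.1190·31175.1 ≈ 50258.5721...
→ 50258.57.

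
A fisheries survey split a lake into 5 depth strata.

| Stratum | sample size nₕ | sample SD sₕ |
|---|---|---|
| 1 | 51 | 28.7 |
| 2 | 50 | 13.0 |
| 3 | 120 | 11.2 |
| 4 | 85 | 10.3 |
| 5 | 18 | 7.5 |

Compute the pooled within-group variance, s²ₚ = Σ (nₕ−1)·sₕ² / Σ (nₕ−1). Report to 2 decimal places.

232.79

Degrees of freedom: 50 + 49 + 119 + 84 + 17 = 319.
Σ(nₕ−1)sₕ² = 50·823.69 + 49·169 + 119·125.44 + 84·106.09 + 17·56.25 = 74260.67.
s²ₚ = 74260.67 / 319 = 232.7921... → 232.79.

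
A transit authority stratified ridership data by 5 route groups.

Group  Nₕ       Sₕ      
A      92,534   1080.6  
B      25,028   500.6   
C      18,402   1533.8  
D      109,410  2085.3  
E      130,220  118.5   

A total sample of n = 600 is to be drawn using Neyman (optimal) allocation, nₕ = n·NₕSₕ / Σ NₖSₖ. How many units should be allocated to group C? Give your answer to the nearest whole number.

44

Σ NₕSₕ = 92534·1080.6 + 25028·500.6 + 18402·1533.8 + 109410·2085.3 + 130220·118.5 = 384329987.8.
Share for C: 28224987.6/384329987.8 = 0.07344.
n_C = 600 × 0.07344 = 44.064... → 44.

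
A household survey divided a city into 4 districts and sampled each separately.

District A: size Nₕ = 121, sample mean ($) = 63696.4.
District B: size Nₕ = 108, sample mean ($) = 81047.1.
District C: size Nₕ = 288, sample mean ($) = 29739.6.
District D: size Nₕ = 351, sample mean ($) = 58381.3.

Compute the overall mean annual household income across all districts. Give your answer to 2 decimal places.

52439.16

N = 121 + 108 + 288 + 351 = 868.
Overall mean = Σ (Nₕ/N)·x̄ₕ — weight by population share, not a simple average.
Σ Nₕx̄ₕ = 121·63696.4 + 108·81047.1 + 288·29739.6 + 351·58381.3 = 7707264.4 + 8753086.8 + 8565004.8 + 20491836.3 = 45517192.3.
Divide by N: 45517192.3 / 868 = 52439.1616... → 52439.16.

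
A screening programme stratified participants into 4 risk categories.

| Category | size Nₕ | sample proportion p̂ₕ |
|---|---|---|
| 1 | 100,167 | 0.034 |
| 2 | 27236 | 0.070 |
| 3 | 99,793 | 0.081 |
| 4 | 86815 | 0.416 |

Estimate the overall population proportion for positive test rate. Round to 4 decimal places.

N = 100167 + 27236 + 99793 + 86815 = 314011.
Overall proportion = Σ (Nₕ/N)·p̂ₕ.
Σ Nₕp̂ₕ = 3405.678 + 1906.52 + 8083.233 + 36115.04 = 49510.471.
49510.471 / 314011 = 0.157671... → 0.1577.

0.1577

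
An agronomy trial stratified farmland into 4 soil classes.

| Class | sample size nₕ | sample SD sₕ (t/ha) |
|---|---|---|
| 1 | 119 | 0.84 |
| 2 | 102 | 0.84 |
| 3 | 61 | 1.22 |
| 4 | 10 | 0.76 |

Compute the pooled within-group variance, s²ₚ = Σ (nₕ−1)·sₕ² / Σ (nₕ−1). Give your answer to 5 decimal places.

0.86468

1: (119−1)·0.84² = 118·0.7056 = 83.2608
2: (102−1)·0.84² = 101·0.7056 = 71.2656
3: (61−1)·1.22² = 60·1.4884 = 89.304
4: (10−1)·0.76² = 9·0.5776 = 5.1984
Numerator = 249.0288; denominator = Σ(nₕ−1) = 288.
s²ₚ = 249.0288/288 = 0.8646833... → 0.86468.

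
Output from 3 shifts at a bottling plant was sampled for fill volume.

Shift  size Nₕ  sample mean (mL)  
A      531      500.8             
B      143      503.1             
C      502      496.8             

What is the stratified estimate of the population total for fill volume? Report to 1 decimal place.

587261.7

Population total = Σ Nₕ·x̄ₕ (each stratum's size times its mean).
531·500.8 + 143·503.1 + 502·496.8 = 265924.8 + 71943.3 + 249393.6 = 587261.7.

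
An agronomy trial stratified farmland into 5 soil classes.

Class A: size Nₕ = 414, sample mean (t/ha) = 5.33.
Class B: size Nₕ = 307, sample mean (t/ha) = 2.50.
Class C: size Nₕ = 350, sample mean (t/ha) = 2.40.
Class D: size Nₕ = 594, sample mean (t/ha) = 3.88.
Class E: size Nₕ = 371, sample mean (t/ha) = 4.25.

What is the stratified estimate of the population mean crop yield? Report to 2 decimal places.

3.78

N = 414 + 307 + 350 + 594 + 371 = 2036.
The stratified mean weights each stratum mean by its population share Nₕ/N.
Σ Nₕx̄ₕ = 414·5.33 + 307·2.50 + 350·2.40 + 594·3.88 + 371·4.25 = 2206.62 + 767.5 + 840 + 2304.72 + 1576.75 = 7695.59.
Divide by N: 7695.59 / 2036 = 3.7798... → 3.78.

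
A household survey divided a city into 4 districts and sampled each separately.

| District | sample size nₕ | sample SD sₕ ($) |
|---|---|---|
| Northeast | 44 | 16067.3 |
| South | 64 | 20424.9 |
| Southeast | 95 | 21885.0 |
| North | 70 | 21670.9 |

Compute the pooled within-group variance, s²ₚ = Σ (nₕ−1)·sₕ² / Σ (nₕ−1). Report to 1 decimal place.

426798700.0

Northeast: (44−1)·16067.3² = 43·258158129.29 = 11100799559.47
South: (64−1)·20424.9² = 63·417176540.01 = 26282122020.63
Southeast: (95−1)·21885.0² = 94·478953225 = 45021603150
North: (70−1)·21670.9² = 69·469627906.81 = 32404325569.89
Numerator = 114808850299.99; denominator = Σ(nₕ−1) = 269.
s²ₚ = 114808850299.99/269 = 426798700.000... → 426798700.0.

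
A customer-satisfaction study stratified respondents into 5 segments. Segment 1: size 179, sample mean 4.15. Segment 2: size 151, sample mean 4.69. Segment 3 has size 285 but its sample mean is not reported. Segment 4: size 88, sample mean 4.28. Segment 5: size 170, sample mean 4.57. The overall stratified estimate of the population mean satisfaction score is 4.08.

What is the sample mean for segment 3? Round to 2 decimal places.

Σ Nₕx̄ₕ = N·μ, so 285·x̄_3 = 873·4.08 − (179·4.15 + 151·4.69 + 88·4.28 + 170·4.57).
= 3561.84 − 2604.58 = 957.26.
x̄_3 = 957.26 / 285 = 3.3588... → 3.36.

3.36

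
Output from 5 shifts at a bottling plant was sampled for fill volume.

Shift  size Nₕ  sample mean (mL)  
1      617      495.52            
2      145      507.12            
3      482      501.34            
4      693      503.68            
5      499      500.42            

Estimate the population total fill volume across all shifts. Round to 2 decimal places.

1: 617·495.52 = 305735.84
2: 145·507.12 = 73532.4
3: 482·501.34 = 241645.88
4: 693·503.68 = 349050.24
5: 499·500.42 = 249709.58
τ̂ = Σ Nₕx̄ₕ = 1219673.94.

1219673.94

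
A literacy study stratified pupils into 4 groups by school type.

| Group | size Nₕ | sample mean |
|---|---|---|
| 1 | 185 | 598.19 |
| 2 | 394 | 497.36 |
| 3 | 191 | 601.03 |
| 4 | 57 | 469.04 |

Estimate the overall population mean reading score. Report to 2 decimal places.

x̄_st = (Σ Nₕx̄ₕ) / (Σ Nₕ) = (185·598.19 + 394·497.36 + 191·601.03 + 57·469.04) / 827
= 448157 / 827 = 541.9069... → 541.91.

541.91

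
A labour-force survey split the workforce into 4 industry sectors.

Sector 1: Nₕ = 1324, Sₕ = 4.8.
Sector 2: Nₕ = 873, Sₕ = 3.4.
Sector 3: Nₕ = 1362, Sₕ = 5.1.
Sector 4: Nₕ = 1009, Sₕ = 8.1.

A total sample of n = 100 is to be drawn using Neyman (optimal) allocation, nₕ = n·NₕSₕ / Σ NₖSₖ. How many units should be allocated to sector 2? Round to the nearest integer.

12

1: NₕSₕ = 1324·4.8 = 6355.2
2: NₕSₕ = 873·3.4 = 2968.2
3: NₕSₕ = 1362·5.1 = 6946.2
4: NₕSₕ = 1009·8.1 = 8172.9
Σ NₕSₕ = 24442.5.
n_2 = 100·2968.2/24442.5 = 12.144... → 12.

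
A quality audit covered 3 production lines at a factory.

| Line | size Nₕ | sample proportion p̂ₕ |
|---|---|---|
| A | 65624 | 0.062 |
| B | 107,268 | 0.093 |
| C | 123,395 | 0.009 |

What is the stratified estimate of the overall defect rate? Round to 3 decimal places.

0.051

N = 65624 + 107268 + 123395 = 296287.
Overall proportion = Σ (Nₕ/N)·p̂ₕ.
Σ Nₕp̂ₕ = 4068.688 + 9975.924 + 1110.555 = 15155.167.
15155.167 / 296287 = 0.05115... → 0.051.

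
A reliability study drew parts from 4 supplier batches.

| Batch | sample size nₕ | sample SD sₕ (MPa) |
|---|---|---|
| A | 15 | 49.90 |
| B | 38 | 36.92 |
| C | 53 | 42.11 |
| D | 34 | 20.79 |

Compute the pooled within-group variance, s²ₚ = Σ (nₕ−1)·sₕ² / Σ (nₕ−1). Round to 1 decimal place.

1410.1

Degrees of freedom: 14 + 37 + 52 + 33 = 136.
Σ(nₕ−1)sₕ² = 14·2490.01 + 37·1363.0864 + 52·1773.2521 + 33·432.2241 = 191766.8413.
s²ₚ = 191766.8413 / 136 = 1410.050... → 1410.1.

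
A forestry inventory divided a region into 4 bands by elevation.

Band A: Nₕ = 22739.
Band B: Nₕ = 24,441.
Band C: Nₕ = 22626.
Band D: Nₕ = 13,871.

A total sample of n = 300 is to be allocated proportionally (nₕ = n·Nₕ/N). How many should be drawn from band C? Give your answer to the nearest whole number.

81

Share of band C = 22626/83677 = 0.27040.
Allocate 300 × 0.27040 = 81.119... → 81.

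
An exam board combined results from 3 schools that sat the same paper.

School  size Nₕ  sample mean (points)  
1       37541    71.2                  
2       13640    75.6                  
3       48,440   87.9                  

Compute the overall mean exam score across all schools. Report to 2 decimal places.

79.92

N = 99621; weights Wₕ = Nₕ/N = (0.3768, 0.1369, 0.4862).
x̄_st = Σ Wₕ·x̄ₕ = 0.3768·71.2 + 0.1369·75.6 + 0.4862·87.9 ≈ 79.9227...
→ 79.92.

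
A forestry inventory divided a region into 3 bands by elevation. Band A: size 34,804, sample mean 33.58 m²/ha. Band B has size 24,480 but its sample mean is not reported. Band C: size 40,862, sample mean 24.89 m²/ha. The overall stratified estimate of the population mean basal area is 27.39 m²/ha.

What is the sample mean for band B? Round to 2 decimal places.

22.76

N = 34804 + 24480 + 40862 = 100146.
Overall total = μ·N = 27.39·100146 = 2742998.94.
Subtract the known strata: 34804·33.58 + 40862·24.89 = 2185773.5.
Remaining total for band B: 2742998.94 − 2185773.5 = 557225.44.
Divide by its size: 557225.44 / 24480 = 22.7625... → 22.76.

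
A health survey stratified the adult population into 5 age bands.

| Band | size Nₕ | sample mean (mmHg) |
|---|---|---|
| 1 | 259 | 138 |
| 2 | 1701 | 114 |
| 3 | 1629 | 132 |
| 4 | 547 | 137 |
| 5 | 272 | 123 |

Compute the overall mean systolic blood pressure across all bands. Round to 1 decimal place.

N = 4408; weights Wₕ = Nₕ/N = (0.0588, 0.3859, 0.3696, 0.1241, 0.0617).
x̄_st = Σ Wₕ·x̄ₕ = 0.0588·138 + 0.3859·114 + 0.3696·132 + 0.1241·137 + 0.0617·123 ≈ 125.472...
→ 125.5.

125.5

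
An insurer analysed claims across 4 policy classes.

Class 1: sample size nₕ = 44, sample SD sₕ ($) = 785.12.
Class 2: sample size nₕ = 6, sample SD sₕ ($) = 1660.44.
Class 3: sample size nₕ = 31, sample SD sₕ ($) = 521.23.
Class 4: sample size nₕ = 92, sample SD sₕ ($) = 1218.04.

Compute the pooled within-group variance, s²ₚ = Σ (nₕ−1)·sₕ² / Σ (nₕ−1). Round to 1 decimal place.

Degrees of freedom: 43 + 5 + 30 + 91 = 169.
Σ(nₕ−1)sₕ² = 43·616413.4144 + 5·2757060.9936 + 30·271680.7129 + 91·1483621.4416 = 183451054.3598.
s²ₚ = 183451054.3598 / 169 = 1085509.197... → 1085509.2.

1085509.2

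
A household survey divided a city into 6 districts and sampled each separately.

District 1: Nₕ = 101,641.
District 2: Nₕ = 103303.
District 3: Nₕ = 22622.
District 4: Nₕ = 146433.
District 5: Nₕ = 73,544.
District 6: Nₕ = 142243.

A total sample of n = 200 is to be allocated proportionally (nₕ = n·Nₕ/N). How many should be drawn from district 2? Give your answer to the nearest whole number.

N = 101641 + 103303 + 22622 + 146433 + 73544 + 142243 = 589786.
n_2 = 200·103303/589786 = 35.031... → 35.

35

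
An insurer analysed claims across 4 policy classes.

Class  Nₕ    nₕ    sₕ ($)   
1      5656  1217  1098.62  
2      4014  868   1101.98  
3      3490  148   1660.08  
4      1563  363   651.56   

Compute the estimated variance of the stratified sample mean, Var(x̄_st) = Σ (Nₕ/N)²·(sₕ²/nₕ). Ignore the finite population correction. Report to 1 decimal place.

1309.8

N = 14723; Wₕ = Nₕ/N.
class 1: (5656/14723)²·1098.62²/1217 = 146.3628
class 2: (4014/14723)²·1101.98²/868 = 103.9896
class 3: (3490/14723)²·1660.08²/148 = 1046.2960
class 4: (1563/14723)²·651.56²/363 = 13.1804
Sum = 1309.8287 → 1309.8.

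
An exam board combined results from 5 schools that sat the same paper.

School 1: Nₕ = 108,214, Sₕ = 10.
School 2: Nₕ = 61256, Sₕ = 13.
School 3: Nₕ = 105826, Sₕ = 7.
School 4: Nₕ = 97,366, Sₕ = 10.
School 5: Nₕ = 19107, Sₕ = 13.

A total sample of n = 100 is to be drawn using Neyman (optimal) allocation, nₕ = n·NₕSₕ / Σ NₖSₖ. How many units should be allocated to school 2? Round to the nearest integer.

21

1: NₕSₕ = 108214·10 = 1082140
2: NₕSₕ = 61256·13 = 796328
3: NₕSₕ = 105826·7 = 740782
4: NₕSₕ = 97366·10 = 973660
5: NₕSₕ = 19107·13 = 248391
Σ NₕSₕ = 3841301.
n_2 = 100·796328/3841301 = 20.731... → 21.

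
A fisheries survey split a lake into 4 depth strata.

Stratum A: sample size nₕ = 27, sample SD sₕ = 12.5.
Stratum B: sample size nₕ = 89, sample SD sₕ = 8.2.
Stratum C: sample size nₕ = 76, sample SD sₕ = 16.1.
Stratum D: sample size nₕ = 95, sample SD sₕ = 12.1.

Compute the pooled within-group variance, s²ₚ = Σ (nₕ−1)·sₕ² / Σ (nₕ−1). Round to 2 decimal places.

Degrees of freedom: 26 + 88 + 75 + 94 = 283.
Σ(nₕ−1)sₕ² = 26·156.25 + 88·67.24 + 75·259.21 + 94·146.41 = 43182.91.
s²ₚ = 43182.91 / 283 = 152.5898... → 152.59.

152.59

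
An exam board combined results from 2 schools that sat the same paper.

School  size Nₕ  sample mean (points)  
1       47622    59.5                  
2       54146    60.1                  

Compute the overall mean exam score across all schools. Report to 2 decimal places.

59.82

N = 47622 + 54146 = 101768.
The stratified mean weights each stratum mean by its population share Nₕ/N.
Σ Nₕx̄ₕ = 47622·59.5 + 54146·60.1 = 2833509 + 3254174.6 = 6087683.6.
Divide by N: 6087683.6 / 101768 = 59.8192... → 59.82.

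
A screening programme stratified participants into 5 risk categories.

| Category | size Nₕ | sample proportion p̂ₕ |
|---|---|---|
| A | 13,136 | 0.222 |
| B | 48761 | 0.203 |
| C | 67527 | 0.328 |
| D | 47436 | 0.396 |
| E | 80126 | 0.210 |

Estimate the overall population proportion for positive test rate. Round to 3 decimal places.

Wₕ = Nₕ/N with N = 256986: 0.0511, 0.1897, 0.2628, 0.1846, 0.3118.
p̂_st = 0.0511·0.222 + 0.1897·0.203 + 0.2628·0.328 + 0.1846·0.396 + 0.3118·0.210 ≈ 0.27462... → 0.275.

0.275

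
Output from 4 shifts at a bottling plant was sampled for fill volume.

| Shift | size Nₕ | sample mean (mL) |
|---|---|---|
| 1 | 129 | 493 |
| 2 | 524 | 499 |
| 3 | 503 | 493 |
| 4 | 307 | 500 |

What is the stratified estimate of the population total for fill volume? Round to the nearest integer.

Estimate total by summing Nₕ·x̄ₕ over strata.
129·493 + 524·499 + 503·493 + 307·500 = 63597 + 261476 + 247979 + 153500 = 726552.

726552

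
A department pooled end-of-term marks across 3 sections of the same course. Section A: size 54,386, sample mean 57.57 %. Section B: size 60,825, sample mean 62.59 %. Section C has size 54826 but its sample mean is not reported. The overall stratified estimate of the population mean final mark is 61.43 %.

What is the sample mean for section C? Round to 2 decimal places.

63.97

N = 54386 + 60825 + 54826 = 170037.
Overall total = μ·N = 61.43·170037 = 10445372.91.
Subtract the known strata: 54386·57.57 + 60825·62.59 = 6938038.77.
Remaining total for section C: 10445372.91 − 6938038.77 = 3507334.14.
Divide by its size: 3507334.14 / 54826 = 63.9721... → 63.97.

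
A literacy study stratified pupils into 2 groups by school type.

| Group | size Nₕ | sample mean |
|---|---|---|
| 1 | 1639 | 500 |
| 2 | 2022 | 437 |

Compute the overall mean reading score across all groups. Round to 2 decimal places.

N = 3661; weights Wₕ = Nₕ/N = (0.4477, 0.5523).
x̄_st = Σ Wₕ·x̄ₕ = 0.4477·500 + 0.5523·437 ≈ 465.2046...
→ 465.20.

465.20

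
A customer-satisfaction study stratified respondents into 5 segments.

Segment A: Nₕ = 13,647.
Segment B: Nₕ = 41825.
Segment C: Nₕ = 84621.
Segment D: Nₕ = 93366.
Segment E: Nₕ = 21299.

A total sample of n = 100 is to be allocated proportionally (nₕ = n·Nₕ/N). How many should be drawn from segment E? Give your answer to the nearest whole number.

N = 13647 + 41825 + 84621 + 93366 + 21299 = 254758.
n_E = 100·21299/254758 = 8.360... → 8.

8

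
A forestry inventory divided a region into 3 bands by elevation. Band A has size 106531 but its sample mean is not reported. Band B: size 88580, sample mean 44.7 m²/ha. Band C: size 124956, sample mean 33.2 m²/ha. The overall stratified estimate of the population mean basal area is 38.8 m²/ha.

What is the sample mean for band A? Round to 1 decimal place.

Σ Nₕx̄ₕ = N·μ, so 106531·x̄_A = 320067·38.8 − (88580·44.7 + 124956·33.2).
= 12418599.6 − 8108065.2 = 4310534.4.
x̄_A = 4310534.4 / 106531 = 40.463... → 40.5.

40.5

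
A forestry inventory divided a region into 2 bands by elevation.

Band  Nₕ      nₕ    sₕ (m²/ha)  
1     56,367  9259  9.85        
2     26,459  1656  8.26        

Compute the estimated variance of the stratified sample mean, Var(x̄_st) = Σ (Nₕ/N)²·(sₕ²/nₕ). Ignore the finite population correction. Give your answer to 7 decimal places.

0.0090577

N = 82826. Term for each stratum: Wₕ²sₕ²/nₕ.
Var(x̄_st) = 0.0048531626 + 0.0042044892 = 0.0090576518 → 0.0090577.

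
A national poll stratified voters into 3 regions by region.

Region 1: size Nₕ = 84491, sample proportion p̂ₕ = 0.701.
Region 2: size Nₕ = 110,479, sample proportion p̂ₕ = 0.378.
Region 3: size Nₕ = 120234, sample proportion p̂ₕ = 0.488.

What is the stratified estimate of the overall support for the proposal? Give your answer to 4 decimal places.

0.5065

N = 84491 + 110479 + 120234 = 315204.
Overall proportion = Σ (Nₕ/N)·p̂ₕ.
Σ Nₕp̂ₕ = 59228.191 + 41761.062 + 58674.192 = 159663.445.
159663.445 / 315204 = 0.506540... → 0.5065.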